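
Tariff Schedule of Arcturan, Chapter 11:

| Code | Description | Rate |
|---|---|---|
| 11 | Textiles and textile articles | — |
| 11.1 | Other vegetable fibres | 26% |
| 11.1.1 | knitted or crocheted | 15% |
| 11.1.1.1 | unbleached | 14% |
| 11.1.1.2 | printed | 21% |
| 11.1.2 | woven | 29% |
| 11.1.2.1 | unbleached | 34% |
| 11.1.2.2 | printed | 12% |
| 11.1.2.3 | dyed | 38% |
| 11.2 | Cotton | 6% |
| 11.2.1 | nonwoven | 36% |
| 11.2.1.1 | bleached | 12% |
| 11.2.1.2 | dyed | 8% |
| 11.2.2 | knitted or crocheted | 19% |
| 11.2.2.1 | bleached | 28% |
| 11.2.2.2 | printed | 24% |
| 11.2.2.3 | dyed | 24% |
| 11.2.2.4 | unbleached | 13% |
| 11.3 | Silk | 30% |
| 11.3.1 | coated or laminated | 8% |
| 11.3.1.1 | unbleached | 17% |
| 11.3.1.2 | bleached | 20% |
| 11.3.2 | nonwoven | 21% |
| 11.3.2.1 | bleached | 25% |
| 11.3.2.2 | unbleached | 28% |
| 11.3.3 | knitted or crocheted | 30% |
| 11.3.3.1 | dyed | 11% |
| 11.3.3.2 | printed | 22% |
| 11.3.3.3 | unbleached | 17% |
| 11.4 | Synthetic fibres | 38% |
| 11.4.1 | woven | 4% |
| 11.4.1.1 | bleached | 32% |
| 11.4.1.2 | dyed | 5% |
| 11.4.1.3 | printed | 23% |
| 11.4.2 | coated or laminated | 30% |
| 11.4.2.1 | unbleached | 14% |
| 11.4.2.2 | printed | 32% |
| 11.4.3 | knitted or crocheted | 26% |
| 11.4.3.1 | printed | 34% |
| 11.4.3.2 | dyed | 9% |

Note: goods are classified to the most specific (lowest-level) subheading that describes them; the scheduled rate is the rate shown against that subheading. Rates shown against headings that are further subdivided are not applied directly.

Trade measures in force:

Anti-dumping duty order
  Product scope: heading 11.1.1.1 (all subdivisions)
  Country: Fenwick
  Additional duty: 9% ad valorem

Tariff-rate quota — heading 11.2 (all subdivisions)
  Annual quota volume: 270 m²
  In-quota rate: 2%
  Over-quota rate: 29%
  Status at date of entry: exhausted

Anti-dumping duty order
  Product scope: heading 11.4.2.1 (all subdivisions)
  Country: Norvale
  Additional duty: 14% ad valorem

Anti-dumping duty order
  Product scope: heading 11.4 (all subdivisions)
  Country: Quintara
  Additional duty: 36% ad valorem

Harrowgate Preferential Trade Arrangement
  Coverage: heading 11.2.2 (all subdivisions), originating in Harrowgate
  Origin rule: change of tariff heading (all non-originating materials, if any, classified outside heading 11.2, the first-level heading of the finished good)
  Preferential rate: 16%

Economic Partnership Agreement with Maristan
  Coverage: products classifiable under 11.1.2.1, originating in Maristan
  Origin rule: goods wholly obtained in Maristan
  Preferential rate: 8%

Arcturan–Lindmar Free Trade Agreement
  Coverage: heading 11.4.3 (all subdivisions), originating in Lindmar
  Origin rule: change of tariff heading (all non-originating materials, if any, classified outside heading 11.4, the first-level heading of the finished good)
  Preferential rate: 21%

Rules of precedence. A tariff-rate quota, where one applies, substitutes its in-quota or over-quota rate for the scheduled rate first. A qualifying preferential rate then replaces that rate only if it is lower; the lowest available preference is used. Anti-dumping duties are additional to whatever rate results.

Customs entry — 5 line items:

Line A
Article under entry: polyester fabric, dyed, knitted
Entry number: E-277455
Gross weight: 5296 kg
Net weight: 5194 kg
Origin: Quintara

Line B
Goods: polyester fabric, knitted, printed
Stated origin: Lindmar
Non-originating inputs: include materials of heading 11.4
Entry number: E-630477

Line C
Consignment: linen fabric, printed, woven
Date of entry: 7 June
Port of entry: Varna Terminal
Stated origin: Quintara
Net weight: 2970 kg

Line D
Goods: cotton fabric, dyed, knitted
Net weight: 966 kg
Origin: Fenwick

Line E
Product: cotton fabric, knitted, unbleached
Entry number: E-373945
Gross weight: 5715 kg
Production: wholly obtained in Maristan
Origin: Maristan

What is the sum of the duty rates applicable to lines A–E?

Line A: polyester → 11.4; knitted → 11.4.3; dyed → 11.4.3.2. Scheduled 9%. anti-dumping (Quintara, 11.4): +36%; total 9% + 36% = 45%. → 45%.
Line B: polyester → 11.4; knitted → 11.4.3; printed → 11.4.3.1. Scheduled 34%. Lindmar agreement on 11.4.3: CTH not met. → 34%.
Line C: linen → 11.1; woven → 11.1.2; printed → 11.1.2.2. Scheduled 12%. No special measure applies. → 12%.
Line D: cotton → 11.2; knitted → 11.2.2; dyed → 11.2.2.3. Scheduled 24%. quota on 11.2 exhausted → over-quota 29%. → 29%.
Line E: cotton → 11.2; knitted → 11.2.2; unbleached → 11.2.2.4. Scheduled 13%. quota on 11.2 exhausted → over-quota 29%; Maristan agreement on 11.1.2.1: 11.2.2.4 not covered. → 29%.
Sum: 45% + 34% + 12% + 29% + 29% = 149%.

149%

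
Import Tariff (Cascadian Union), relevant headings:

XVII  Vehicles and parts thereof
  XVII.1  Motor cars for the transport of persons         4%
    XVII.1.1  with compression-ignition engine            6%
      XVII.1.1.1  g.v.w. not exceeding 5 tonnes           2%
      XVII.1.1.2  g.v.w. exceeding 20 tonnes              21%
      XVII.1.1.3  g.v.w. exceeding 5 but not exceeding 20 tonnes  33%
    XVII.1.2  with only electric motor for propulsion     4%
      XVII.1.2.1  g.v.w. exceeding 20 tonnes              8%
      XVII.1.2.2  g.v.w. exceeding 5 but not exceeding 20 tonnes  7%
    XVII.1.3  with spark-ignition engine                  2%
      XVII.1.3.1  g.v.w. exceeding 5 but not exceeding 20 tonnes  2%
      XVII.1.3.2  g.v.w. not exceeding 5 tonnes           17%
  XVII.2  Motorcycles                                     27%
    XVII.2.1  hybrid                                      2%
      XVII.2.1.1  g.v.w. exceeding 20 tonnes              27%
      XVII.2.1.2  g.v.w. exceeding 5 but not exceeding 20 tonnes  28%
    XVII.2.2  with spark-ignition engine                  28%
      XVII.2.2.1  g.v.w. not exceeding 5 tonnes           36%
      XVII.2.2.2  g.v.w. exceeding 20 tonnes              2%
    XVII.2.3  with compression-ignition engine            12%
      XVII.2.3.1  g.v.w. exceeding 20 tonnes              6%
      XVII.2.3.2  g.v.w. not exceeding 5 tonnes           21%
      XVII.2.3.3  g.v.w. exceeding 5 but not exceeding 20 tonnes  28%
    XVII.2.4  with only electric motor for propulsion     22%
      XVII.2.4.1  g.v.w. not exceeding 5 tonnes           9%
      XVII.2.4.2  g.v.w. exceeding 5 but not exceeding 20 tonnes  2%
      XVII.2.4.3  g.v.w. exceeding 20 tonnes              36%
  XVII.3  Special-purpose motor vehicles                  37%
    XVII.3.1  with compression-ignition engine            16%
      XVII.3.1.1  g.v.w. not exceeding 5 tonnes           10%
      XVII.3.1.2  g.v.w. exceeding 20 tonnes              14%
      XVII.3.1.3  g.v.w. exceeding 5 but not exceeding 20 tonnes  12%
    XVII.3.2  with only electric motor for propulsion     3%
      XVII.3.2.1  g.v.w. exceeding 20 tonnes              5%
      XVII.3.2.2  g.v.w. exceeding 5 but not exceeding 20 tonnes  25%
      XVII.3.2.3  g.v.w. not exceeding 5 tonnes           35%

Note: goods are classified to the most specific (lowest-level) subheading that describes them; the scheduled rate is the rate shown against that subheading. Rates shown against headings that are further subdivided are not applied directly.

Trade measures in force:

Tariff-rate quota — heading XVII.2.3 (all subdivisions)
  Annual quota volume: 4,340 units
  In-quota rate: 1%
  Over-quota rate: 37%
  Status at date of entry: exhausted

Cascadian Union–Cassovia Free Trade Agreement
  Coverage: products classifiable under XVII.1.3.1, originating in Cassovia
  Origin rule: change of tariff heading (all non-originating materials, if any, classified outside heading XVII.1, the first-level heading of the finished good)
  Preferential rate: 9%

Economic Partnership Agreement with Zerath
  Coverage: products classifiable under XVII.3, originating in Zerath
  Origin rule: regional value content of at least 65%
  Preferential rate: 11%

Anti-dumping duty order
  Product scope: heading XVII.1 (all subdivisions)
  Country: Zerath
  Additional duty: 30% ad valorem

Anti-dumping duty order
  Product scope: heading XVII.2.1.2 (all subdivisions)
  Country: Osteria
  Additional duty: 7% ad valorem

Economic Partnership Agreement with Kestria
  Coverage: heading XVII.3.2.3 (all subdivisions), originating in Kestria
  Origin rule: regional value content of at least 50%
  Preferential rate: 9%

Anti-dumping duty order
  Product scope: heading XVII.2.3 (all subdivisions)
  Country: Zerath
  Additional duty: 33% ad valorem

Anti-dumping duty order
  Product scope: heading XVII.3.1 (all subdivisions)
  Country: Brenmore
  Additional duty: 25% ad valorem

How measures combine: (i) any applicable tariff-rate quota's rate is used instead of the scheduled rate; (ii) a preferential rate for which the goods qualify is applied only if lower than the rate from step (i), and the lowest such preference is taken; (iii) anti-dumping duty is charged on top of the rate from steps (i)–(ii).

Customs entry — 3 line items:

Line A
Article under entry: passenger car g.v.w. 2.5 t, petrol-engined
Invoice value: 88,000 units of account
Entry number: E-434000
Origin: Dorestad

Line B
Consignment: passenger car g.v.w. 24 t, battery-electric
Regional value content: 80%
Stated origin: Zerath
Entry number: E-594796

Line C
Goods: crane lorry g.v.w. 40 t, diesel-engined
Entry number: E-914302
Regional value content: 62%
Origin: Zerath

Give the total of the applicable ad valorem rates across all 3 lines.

69%

Line A: passenger car → XVII.1; petrol-engined → XVII.1.3; g.v.w. 2.5 t → XVII.1.3.2. Scheduled 17%. No special measure applies. → 17%.
Line B: passenger car → XVII.1; battery-electric → XVII.1.2; g.v.w. 24 t → XVII.1.2.1. Scheduled 8%. Zerath agreement on XVII.3: XVII.1.2.1 not covered; anti-dumping (Zerath, XVII.1): +30%; total 8% + 30% = 38%. → 38%.
Line C: crane lorry → XVII.3; diesel-engined → XVII.3.1; g.v.w. 40 t → XVII.3.1.2. Scheduled 14%. Zerath agreement on XVII.3: RVC < 65%. → 14%.
Sum: 17% + 38% + 14% = 69%.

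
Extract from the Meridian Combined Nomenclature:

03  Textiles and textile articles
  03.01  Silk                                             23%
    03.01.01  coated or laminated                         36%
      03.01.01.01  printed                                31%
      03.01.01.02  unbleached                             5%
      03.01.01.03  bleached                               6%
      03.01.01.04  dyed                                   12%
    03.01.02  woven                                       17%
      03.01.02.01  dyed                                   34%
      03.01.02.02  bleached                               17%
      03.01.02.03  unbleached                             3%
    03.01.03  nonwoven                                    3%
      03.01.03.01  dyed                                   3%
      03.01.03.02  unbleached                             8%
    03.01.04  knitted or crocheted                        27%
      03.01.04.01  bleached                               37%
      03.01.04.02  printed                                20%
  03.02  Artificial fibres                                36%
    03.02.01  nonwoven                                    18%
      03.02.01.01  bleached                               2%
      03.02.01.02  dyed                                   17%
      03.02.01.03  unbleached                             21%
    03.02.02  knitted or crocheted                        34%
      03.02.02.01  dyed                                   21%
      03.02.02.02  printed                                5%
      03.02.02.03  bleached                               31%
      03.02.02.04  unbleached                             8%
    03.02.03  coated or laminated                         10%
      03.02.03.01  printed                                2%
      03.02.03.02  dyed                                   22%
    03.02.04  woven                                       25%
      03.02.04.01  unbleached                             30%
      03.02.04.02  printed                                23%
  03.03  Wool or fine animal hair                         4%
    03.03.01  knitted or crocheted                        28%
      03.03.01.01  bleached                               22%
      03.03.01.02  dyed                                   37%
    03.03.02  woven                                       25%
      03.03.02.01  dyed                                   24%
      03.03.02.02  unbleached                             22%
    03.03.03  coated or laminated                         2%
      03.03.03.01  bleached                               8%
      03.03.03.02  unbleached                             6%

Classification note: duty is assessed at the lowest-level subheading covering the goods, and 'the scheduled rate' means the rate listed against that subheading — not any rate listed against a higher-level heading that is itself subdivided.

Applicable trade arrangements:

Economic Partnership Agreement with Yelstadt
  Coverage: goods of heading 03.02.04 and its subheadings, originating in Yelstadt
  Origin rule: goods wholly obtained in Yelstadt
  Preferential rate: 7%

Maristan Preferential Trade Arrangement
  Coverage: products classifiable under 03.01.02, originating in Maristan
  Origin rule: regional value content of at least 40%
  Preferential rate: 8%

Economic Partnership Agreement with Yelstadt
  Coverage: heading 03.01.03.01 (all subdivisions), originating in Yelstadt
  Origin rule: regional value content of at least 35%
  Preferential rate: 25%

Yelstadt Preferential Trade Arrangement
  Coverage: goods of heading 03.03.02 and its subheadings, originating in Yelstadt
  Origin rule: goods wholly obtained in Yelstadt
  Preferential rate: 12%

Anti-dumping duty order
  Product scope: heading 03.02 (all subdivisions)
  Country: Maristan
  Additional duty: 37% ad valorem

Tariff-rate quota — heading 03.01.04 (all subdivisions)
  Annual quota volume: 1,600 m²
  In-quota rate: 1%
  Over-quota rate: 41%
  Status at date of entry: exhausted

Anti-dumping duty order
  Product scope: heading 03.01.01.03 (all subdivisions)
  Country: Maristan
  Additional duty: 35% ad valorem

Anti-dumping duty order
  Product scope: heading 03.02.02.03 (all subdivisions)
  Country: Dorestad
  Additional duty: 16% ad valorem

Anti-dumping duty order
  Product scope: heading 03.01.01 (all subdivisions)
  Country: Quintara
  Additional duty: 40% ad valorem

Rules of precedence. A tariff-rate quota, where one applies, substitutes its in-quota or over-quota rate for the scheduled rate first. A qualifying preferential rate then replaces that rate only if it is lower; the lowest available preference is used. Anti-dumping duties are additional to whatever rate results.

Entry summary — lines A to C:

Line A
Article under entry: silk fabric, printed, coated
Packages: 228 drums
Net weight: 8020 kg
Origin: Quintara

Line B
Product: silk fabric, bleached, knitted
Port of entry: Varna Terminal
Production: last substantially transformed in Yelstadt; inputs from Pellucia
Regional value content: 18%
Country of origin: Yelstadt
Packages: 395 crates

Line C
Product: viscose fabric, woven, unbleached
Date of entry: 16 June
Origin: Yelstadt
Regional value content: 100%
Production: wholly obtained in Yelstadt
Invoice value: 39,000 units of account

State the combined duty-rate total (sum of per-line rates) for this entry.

Line A: silk → 03.01; coated → 03.01.01; printed → 03.01.01.01. Scheduled 31%. anti-dumping (Quintara, 03.01.01): +40%; total 31% + 40% = 71%. → 71%.
Line B: silk → 03.01; knitted → 03.01.04; bleached → 03.01.04.01. Scheduled 37%. quota on 03.01.04 exhausted → over-quota 41%; Yelstadt agreement on 03.02.04: 03.01.04.01 not covered; Yelstadt agreement on 03.01.03.01: 03.01.04.01 not covered; Yelstadt agreement on 03.03.02: 03.01.04.01 not covered. → 41%.
Line C: viscose → 03.02; woven → 03.02.04; unbleached → 03.02.04.01. Scheduled 30%. Yelstadt agreement on 03.02.04: wholly obtained → 7% available; Yelstadt agreement on 03.01.03.01: 03.02.04.01 not covered; Yelstadt agreement on 03.03.02: 03.02.04.01 not covered; preferential 7%. → 7%.
Sum: 71% + 41% + 7% = 119%.

119%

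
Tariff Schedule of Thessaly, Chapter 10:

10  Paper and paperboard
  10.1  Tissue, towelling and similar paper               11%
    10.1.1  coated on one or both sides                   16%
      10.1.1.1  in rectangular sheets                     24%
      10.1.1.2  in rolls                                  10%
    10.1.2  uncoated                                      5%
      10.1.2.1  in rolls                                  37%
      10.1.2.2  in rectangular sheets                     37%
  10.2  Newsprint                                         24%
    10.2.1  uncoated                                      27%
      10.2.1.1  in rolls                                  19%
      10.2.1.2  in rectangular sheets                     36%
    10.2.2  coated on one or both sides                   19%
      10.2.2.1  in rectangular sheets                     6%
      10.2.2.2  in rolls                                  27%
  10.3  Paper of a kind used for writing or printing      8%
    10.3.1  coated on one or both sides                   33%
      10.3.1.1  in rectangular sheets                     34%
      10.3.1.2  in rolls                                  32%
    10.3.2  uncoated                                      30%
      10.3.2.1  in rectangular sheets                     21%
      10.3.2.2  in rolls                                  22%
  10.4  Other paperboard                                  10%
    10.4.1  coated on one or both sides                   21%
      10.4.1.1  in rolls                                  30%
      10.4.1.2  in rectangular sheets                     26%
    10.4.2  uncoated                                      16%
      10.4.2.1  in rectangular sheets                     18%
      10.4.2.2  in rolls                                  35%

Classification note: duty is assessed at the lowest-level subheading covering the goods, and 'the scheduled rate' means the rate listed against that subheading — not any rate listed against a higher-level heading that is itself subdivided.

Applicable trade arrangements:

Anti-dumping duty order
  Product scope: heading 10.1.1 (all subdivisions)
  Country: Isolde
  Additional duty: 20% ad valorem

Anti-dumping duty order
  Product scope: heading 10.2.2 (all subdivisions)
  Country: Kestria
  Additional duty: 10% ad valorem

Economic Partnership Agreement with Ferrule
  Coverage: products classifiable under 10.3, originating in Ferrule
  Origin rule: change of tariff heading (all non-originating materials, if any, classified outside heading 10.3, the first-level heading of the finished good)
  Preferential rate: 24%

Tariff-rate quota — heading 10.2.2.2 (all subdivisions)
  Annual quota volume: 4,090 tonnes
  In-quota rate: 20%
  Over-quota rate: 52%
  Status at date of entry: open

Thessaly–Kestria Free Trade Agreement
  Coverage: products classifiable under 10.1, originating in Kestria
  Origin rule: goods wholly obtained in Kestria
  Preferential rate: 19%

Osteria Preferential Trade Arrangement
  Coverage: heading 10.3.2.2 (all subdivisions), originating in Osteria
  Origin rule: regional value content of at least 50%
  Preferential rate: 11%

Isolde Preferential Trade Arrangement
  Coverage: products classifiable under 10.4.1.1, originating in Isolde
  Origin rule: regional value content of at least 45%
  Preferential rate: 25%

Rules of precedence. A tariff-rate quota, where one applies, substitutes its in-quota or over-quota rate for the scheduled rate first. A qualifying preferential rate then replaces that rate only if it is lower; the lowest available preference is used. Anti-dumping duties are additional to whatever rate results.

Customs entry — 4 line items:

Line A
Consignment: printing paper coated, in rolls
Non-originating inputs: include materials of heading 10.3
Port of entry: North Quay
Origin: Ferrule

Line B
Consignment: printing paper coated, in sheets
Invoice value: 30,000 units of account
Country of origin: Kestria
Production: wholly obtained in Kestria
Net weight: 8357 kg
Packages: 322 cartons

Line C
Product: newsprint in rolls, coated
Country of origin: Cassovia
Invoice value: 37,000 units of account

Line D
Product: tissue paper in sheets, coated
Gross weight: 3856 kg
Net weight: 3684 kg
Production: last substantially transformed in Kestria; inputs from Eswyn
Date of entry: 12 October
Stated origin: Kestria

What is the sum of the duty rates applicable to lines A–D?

Line A: printing paper → 10.3; coated → 10.3.1; in rolls → 10.3.1.2. Scheduled 32%. Ferrule agreement on 10.3: CTH not met. → 32%.
Line B: printing paper → 10.3; coated → 10.3.1; in sheets → 10.3.1.1. Scheduled 34%. Kestria agreement on 10.1: 10.3.1.1 not covered. → 34%.
Line C: newsprint → 10.2; coated → 10.2.2; in rolls → 10.2.2.2. Scheduled 27%. quota on 10.2.2.2 open → in-quota 20%. → 20%.
Line D: tissue paper → 10.1; coated → 10.1.1; in sheets → 10.1.1.1. Scheduled 24%. Kestria agreement on 10.1: not wholly obtained. → 24%.
Sum: 32% + 34% + 20% + 24% = 110%.

110%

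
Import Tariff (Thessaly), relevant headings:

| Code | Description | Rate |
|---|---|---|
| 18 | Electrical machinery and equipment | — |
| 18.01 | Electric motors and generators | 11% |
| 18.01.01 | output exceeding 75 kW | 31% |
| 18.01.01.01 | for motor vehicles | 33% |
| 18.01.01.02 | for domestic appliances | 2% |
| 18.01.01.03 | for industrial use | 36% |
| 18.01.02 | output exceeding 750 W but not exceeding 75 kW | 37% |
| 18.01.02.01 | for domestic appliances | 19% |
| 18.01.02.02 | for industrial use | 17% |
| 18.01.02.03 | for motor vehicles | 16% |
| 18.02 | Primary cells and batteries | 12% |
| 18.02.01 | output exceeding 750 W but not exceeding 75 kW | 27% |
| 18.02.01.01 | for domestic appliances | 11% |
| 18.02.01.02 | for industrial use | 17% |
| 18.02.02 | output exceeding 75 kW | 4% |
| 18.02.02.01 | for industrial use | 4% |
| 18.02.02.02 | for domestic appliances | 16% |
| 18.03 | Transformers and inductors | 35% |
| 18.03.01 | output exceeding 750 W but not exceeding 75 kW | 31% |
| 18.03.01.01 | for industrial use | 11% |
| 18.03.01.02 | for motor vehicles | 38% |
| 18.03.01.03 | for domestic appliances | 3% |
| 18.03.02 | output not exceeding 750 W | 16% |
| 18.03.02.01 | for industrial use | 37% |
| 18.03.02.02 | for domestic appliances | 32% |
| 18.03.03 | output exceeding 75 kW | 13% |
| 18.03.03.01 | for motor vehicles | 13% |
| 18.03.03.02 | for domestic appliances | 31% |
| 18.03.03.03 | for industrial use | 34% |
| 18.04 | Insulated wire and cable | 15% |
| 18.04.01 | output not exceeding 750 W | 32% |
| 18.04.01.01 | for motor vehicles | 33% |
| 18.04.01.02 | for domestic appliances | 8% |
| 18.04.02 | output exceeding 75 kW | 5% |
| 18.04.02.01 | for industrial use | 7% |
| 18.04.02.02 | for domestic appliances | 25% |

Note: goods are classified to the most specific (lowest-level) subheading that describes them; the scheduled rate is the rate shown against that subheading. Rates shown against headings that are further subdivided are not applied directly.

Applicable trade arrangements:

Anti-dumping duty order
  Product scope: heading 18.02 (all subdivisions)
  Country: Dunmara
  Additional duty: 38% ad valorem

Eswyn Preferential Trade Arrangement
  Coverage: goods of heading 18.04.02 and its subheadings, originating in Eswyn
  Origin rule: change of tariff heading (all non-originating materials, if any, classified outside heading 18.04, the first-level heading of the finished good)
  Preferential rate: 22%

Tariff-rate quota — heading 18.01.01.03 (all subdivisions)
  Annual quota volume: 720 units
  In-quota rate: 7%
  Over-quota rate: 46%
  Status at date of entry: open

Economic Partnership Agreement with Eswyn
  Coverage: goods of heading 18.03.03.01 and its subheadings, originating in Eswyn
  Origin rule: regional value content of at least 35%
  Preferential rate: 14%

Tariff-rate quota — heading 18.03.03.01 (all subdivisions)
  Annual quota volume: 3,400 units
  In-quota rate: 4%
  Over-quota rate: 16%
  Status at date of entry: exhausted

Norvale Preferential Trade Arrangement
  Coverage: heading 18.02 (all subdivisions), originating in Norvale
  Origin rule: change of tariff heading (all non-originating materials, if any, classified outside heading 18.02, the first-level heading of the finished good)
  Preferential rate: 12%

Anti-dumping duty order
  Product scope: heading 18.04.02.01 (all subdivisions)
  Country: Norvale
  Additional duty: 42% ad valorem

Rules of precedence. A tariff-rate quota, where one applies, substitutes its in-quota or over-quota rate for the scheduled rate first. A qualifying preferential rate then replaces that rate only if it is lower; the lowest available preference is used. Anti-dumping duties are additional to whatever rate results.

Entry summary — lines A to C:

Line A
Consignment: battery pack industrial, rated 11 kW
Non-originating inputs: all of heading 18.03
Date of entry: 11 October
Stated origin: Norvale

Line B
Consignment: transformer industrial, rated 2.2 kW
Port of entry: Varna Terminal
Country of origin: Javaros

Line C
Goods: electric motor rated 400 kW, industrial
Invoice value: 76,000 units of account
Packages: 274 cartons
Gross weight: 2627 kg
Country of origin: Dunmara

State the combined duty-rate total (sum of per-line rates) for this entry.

30%

Line A: battery pack → 18.02; rated 11 kW → 18.02.01; industrial → 18.02.01.02. Scheduled 17%. Norvale agreement on 18.02: CTH met → 12% available; preferential 12%. → 12%.
Line B: transformer → 18.03; rated 2.2 kW → 18.03.01; industrial → 18.03.01.01. Scheduled 11%. No special measure applies. → 11%.
Line C: electric motor → 18.01; rated 400 kW → 18.01.01; industrial → 18.01.01.03. Scheduled 36%. quota on 18.01.01.03 open → in-quota 7%. → 7%.
Sum: 12% + 11% + 7% = 30%.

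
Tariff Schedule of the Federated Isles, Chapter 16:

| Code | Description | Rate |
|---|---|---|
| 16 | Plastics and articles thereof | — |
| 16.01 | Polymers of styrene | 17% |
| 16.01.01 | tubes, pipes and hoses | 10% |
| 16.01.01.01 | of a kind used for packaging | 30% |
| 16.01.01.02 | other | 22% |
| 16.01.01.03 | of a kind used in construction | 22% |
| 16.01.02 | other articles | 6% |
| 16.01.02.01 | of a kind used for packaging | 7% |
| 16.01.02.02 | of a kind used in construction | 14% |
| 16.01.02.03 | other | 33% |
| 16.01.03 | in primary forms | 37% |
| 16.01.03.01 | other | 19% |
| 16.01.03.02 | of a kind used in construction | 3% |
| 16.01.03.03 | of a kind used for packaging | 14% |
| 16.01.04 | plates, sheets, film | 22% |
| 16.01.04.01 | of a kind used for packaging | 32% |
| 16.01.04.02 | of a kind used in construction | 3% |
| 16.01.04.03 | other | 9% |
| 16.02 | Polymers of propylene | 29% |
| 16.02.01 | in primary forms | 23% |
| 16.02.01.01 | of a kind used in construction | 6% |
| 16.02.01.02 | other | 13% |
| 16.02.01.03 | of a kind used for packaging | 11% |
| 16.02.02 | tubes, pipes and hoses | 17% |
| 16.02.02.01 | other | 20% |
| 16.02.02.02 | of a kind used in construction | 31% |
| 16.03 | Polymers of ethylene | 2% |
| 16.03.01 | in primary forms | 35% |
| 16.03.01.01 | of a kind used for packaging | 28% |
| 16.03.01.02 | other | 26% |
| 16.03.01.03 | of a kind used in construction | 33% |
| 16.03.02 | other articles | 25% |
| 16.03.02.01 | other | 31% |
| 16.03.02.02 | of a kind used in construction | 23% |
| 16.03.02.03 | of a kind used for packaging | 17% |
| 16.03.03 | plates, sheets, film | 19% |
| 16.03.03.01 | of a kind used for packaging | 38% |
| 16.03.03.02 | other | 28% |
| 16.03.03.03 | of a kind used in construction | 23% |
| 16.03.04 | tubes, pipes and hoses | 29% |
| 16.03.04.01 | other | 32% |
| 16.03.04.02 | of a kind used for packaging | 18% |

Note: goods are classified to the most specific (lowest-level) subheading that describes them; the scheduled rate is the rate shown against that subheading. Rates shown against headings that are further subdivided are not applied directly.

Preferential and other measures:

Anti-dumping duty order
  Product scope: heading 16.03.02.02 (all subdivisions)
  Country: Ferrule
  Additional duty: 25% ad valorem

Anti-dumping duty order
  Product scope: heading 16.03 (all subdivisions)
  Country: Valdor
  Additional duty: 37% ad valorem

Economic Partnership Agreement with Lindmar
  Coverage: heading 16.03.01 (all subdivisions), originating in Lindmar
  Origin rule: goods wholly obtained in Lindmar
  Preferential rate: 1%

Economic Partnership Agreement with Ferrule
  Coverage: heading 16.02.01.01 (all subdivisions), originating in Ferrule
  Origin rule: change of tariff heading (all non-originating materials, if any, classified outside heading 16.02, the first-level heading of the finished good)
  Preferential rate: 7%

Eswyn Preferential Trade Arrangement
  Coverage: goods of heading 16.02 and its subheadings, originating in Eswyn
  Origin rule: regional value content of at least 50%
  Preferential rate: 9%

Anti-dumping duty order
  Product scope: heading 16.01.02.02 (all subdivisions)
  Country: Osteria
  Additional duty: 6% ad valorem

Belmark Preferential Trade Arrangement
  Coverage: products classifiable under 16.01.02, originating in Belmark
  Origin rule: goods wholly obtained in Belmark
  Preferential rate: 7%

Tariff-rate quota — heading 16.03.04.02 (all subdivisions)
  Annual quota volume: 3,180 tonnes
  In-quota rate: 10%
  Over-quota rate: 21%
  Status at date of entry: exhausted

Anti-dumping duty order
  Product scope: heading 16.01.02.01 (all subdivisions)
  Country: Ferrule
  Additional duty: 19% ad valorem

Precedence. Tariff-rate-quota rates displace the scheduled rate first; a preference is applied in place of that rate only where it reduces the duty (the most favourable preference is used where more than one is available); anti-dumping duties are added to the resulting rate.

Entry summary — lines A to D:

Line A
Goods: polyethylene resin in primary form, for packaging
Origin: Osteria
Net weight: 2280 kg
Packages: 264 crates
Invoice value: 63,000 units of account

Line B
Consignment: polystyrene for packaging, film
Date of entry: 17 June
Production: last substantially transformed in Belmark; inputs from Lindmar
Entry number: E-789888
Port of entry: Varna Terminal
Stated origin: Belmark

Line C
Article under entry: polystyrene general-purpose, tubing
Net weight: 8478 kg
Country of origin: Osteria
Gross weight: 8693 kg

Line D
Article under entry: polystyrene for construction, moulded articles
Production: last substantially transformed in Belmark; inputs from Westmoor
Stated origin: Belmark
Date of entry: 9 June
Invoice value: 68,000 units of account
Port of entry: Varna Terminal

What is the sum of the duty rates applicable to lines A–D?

96%

Line A: polyethylene → 16.03; resin in primary form → 16.03.01; for packaging → 16.03.01.01. Scheduled 28%. No special measure applies. → 28%.
Line B: polystyrene → 16.01; film → 16.01.04; for packaging → 16.01.04.01. Scheduled 32%. Belmark agreement on 16.01.02: 16.01.04.01 not covered. → 32%.
Line C: polystyrene → 16.01; tubing → 16.01.01; general-purpose → 16.01.01.02. Scheduled 22%. No special measure applies. → 22%.
Line D: polystyrene → 16.01; moulded articles → 16.01.02; for construction → 16.01.02.02. Scheduled 14%. Belmark agreement on 16.01.02: not wholly obtained. → 14%.
Sum: 28% + 32% + 22% + 14% = 96%.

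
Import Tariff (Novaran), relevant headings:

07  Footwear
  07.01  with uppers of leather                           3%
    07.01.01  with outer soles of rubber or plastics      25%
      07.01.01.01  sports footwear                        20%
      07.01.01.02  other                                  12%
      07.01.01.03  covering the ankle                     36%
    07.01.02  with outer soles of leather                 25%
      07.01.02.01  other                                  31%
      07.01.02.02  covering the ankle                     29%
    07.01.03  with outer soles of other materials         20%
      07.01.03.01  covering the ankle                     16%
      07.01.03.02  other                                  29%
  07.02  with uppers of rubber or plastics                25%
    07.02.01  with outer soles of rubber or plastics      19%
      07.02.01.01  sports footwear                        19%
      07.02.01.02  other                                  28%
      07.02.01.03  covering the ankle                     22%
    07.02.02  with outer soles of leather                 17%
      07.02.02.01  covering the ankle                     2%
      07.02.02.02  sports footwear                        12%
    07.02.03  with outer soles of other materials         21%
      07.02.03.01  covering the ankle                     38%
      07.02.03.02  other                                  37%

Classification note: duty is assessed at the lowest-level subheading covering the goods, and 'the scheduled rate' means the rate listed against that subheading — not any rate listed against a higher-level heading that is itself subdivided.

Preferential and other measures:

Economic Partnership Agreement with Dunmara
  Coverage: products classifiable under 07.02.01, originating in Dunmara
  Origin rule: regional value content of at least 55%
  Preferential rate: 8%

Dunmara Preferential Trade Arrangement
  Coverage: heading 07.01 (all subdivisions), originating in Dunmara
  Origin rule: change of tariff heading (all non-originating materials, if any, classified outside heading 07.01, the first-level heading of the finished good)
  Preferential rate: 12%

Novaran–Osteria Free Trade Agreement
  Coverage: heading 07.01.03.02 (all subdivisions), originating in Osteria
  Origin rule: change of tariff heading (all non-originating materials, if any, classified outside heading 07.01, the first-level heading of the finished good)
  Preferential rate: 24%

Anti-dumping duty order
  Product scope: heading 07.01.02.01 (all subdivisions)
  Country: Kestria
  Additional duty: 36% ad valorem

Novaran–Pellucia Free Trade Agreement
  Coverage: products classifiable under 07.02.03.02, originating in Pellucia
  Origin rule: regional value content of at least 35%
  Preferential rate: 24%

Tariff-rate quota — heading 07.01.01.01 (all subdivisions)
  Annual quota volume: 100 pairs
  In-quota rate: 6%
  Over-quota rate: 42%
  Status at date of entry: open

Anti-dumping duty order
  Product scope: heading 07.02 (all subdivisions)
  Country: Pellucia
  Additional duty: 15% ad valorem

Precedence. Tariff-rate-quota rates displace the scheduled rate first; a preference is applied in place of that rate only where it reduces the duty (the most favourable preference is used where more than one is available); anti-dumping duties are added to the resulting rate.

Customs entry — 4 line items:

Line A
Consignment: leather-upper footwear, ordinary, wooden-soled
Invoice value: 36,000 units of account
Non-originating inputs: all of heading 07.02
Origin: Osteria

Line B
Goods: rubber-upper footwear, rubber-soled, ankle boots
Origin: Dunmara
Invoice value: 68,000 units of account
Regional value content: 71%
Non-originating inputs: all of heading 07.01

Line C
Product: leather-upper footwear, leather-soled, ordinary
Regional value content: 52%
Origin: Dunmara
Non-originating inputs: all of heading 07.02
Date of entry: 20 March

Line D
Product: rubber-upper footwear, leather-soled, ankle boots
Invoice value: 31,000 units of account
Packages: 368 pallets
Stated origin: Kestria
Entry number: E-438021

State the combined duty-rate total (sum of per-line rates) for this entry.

46%

Line A: leather-upper → 07.01; wooden-soled → 07.01.03; ordinary → 07.01.03.02. Scheduled 29%. Osteria agreement on 07.01.03.02: CTH met → 24% available; preferential 24%. → 24%.
Line B: rubber-upper → 07.02; rubber-soled → 07.02.01; ankle boots → 07.02.01.03. Scheduled 22%. Dunmara agreement on 07.02.01: RVC ≥ 55% → 8% available; Dunmara agreement on 07.01: 07.02.01.03 not covered; preferential 8%. → 8%.
Line C: leather-upper → 07.01; leather-soled → 07.01.02; ordinary → 07.01.02.01. Scheduled 31%. Dunmara agreement on 07.02.01: 07.01.02.01 not covered; Dunmara agreement on 07.01: CTH met → 12% available; preferential 12%. → 12%.
Line D: rubber-upper → 07.02; leather-soled → 07.02.02; ankle boots → 07.02.02.01. Scheduled 2%. No special measure applies. → 2%.
Sum: 24% + 8% + 12% + 2% = 46%.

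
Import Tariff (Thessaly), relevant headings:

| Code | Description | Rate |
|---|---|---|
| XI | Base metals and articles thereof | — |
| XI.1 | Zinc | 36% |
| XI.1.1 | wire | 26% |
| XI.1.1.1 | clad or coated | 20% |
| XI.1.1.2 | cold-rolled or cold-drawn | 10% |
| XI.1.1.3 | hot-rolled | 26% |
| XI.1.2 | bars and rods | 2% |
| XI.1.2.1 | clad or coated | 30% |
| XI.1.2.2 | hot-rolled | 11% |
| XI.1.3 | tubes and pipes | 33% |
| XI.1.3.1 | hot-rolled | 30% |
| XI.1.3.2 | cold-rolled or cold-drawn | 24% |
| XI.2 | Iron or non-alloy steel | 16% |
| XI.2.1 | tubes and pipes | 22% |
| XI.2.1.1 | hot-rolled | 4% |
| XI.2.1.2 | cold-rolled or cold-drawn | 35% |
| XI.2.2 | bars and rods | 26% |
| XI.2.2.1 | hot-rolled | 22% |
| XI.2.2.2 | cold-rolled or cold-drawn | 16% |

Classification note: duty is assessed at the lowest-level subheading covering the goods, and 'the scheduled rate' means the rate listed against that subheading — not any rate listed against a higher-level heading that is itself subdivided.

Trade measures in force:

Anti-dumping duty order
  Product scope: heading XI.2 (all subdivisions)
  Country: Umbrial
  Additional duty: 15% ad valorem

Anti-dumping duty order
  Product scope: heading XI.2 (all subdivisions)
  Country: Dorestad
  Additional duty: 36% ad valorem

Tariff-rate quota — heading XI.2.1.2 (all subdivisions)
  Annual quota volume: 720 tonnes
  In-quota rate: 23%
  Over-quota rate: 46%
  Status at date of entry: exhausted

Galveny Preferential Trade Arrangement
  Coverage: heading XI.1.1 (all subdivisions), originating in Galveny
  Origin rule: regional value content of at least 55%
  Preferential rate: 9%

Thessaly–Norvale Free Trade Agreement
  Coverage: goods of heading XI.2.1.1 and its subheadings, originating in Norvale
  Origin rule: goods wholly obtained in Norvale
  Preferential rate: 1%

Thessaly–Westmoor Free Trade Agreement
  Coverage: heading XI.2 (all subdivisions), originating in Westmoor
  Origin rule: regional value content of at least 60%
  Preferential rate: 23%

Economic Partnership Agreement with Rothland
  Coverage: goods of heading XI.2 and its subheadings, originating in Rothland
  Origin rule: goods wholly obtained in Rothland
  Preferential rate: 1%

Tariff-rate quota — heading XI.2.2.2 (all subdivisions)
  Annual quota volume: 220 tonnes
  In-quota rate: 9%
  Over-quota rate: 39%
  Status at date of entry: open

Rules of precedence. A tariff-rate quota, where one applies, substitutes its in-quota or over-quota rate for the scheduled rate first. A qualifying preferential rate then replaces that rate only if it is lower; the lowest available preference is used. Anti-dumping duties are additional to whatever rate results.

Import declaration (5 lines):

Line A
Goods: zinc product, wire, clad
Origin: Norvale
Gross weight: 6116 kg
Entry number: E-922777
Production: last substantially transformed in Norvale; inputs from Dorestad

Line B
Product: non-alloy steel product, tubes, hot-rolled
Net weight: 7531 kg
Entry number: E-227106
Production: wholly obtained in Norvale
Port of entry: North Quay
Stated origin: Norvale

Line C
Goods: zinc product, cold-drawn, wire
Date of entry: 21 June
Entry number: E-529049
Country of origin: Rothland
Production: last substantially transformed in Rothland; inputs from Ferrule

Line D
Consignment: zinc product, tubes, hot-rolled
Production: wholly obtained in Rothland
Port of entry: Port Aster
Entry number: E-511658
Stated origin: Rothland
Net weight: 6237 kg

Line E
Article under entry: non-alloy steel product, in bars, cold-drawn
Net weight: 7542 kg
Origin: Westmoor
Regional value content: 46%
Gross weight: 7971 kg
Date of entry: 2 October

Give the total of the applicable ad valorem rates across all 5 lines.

Line A: zinc → XI.1; wire → XI.1.1; clad → XI.1.1.1. Scheduled 20%. Norvale agreement on XI.2.1.1: XI.1.1.1 not covered. → 20%.
Line B: non-alloy steel → XI.2; tubes → XI.2.1; hot-rolled → XI.2.1.1. Scheduled 4%. Norvale agreement on XI.2.1.1: wholly obtained → 1% available; preferential 1%. → 1%.
Line C: zinc → XI.1; wire → XI.1.1; cold-drawn → XI.1.1.2. Scheduled 10%. Rothland agreement on XI.2: XI.1.1.2 not covered. → 10%.
Line D: zinc → XI.1; tubes → XI.1.3; hot-rolled → XI.1.3.1. Scheduled 30%. Rothland agreement on XI.2: XI.1.3.1 not covered. → 30%.
Line E: non-alloy steel → XI.2; in bars → XI.2.2; cold-drawn → XI.2.2.2. Scheduled 16%. quota on XI.2.2.2 open → in-quota 9%; Westmoor agreement on XI.2: RVC < 60%. → 9%.
Sum: 20% + 1% + 10% + 30% + 9% = 70%.

70%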